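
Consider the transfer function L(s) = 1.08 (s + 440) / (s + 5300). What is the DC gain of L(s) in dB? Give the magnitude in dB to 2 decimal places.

L(0) = 1.08 × 440 / 5300 = 0.08966
20 log₁₀(0.08966) = -20.948 dB

-20.95 dB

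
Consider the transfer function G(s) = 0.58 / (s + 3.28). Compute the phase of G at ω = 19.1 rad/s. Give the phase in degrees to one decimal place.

∠(j19.1 + 3.28) = arctan(19.1/3.28) = 80.26°
∠G(j19.1) = −80.26° = -80.26°

-80.3 deg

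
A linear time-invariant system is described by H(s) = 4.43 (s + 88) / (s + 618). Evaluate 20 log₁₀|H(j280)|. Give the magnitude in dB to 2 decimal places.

5.65 dB

|j280 + 88| = √(280² + 88²) = 293.5
|j280 + 618| = √(280² + 618²) = 678.5
|H(j280)| = 4.43 × 293.5 / 678.5 = 1.9164
20 log₁₀(1.9164) = 5.650 dB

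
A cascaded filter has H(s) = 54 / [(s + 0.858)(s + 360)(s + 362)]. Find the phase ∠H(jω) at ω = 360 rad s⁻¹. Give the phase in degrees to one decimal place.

∠(j360 + 0.858) = arctan(360/0.858) = 89.86°
∠(j360 + 360) = arctan(360/360) = 45.00°
∠(j360 + 362) = arctan(360/362) = 44.84°
∠H(j360) = − (89.86° + 45.00° + 44.84°) = -179.70°

-179.7 deg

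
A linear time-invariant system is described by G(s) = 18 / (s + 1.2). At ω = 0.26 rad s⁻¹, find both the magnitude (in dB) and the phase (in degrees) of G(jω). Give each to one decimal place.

|j0.26 + 1.2| = √(0.26² + 1.2²) = 1.228
|G(j0.26)| = 18 / 1.228 = 14.66
20 log₁₀(14.66) = 23.32 dB
∠(j0.26 + 1.2) = arctan(0.26/1.2) = 12.23°
∠G(j0.26) = −12.23° = -12.23°

|G| = 23.3 dB, ∠G = -12.2°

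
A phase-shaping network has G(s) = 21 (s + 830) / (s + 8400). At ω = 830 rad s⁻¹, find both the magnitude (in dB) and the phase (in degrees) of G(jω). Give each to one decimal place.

|j830 + 830| = √(830² + 830²) = 1174
|j830 + 8400| = √(830² + 8400²) = 8441
|G(j830)| = 21 × 1174 / 8441 = 2.9203
20 log₁₀(2.9203) = 9.31 dB
∠(j830 + 830) = arctan(830/830) = 45.00°
∠(j830 + 8400) = arctan(830/8400) = 5.64°
∠G(j830) = 45.00° − 5.64° = 39.36°

|G| = 9.3 dB, ∠G = 39.4°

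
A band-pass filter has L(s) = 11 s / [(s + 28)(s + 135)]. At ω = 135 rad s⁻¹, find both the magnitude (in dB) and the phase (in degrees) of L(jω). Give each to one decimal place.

|j135| = 135
|j135 + 28| = √(135² + 28²) = 137.9
|j135 + 135| = √(135² + 135²) = 190.9
|L(j135)| = 11 × 135 / (137.9 × 190.9) = 0.056415
20 log₁₀(0.056415) = -24.97 dB
∠(j135) = 90.00°
∠(j135 + 28) = arctan(135/28) = 78.28°
∠(j135 + 135) = arctan(135/135) = 45.00°
∠L(j135) = 90.00° − (78.28° + 45.00°) = -33.28°

|L| = -25.0 dB, ∠L = -33.3 deg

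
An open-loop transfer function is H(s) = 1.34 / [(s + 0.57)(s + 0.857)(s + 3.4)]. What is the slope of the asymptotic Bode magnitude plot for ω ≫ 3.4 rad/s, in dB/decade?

With 0 zeros and 3 poles, the high-frequency asymptotic slope is 20 × (0 − 3) = -60 dB/decade.

-60 dB/decade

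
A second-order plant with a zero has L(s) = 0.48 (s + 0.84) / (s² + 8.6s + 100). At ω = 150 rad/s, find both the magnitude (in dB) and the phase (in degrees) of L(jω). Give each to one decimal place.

|j150 + 0.84| = √(150² + 0.84²) = 150
|(j150)² + 8.6(j150) + 100| = |-22400 + j1290| = 2.244e+04
|L(j150)| = 0.48 × 150 / 2.244e+04 = 0.003209
20 log₁₀(0.003209) = -49.87 dB
∠(j150 + 0.84) = arctan(150/0.84) = 89.68°
∠[(j150)² + 8.6(j150) + 100] = ∠[-22400 + j1290] = 176.70°
∠L(j150) = 89.68° − 176.70° = -87.02°

|L| = -49.9 dB, ∠L = -87.0°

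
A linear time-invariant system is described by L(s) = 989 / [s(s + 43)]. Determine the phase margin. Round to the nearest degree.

Gain crossover: |L(jω)| = 1 at ω ≈ 20.7 rad s⁻¹.
∠L(j20.7) = −90° − arctan(20.7/43) ≈ -115.73°
PM = 180° + (-115.73°) = 64.27°

64°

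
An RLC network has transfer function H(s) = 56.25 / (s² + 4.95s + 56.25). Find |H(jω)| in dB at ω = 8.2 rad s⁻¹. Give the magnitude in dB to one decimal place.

|(j8.2)² + 4.95(j8.2) + 56.25| = |-10.99 + j40.59| = 42.05
|H(j8.2)| = 56.25 / 42.05 = 1.3376
20 log₁₀(1.3376) = 2.53 dB

2.5 dB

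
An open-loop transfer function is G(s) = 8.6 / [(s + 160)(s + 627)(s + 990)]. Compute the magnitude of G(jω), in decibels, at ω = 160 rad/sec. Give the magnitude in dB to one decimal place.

|j160 + 160| = √(160² + 160²) = 226.3
|j160 + 627| = √(160² + 627²) = 647.1
|j160 + 990| = √(160² + 990²) = 1003
|G(j160)| = 8.6 / (226.3 × 647.1 × 1003) = 5.8568e-08
20 log₁₀(5.8568e-08) = -144.65 dB

-144.6 dB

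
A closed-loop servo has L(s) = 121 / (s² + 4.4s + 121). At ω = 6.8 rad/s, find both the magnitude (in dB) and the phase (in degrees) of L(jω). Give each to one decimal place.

|(j6.8)² + 4.4(j6.8) + 121| = |74.76 + j29.92| = 80.52
|L(j6.8)| = 121 / 80.52 = 1.5026
20 log₁₀(1.5026) = 3.54 dB
∠[(j6.8)² + 4.4(j6.8) + 121] = ∠[74.76 + j29.92] = 21.81°
∠L(j6.8) = −21.81° = -21.81°

|L| = 3.5 dB, ∠L = -21.8 deg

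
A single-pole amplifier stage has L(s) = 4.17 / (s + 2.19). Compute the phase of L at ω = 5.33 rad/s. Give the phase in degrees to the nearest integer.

∠(j5.33 + 2.19) = arctan(5.33/2.19) = 67.66°
∠L(j5.33) = −67.66° = -67.66°

-68°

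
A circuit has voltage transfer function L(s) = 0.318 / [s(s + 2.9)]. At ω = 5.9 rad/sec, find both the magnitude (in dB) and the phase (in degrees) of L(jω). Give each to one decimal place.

|j5.9 + 2.9| = √(5.9² + 2.9²) = 6.574
|j5.9| = 5.9
|L(j5.9)| = 0.318 / (6.574 × 5.9) = 0.0081985
20 log₁₀(0.0081985) = -41.73 dB
∠(j5.9 + 2.9) = arctan(5.9/2.9) = 63.82°
∠(j5.9) = 90.00°
∠L(j5.9) = − (63.82° + 90.00°) = -153.82°

|L| = -41.7 dB, ∠L = -153.8°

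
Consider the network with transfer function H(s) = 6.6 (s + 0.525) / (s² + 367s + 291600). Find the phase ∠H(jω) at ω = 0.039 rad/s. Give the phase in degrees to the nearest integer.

∠(j0.039 + 0.525) = arctan(0.039/0.525) = 4.25°
∠[(j0.039)² + 367(j0.039) + 291600] = ∠[2.916e+05 + j14.313] = 0.00°
∠H(j0.039) = 4.25° − 0.00° = 4.25°

4°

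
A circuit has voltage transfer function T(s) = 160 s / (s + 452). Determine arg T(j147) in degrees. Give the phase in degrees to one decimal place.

∠(j147) = 90.00°
∠(j147 + 452) = arctan(147/452) = 18.02°
∠T(j147) = 90.00° − 18.02° = 71.98°

72.0 deg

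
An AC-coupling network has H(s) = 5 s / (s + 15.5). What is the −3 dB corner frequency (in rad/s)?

For a single-pole high-pass, the −3 dB point is at the pole: ω = 15.5 rad/s.

15.5 rad/s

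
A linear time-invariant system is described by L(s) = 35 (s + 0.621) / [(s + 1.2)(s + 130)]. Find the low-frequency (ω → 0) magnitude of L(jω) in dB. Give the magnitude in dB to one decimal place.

L(0) = 35 × 0.621 / (1.2 × 130) = 0.13933
20 log₁₀(0.13933) = -17.12 dB

-17.1 dB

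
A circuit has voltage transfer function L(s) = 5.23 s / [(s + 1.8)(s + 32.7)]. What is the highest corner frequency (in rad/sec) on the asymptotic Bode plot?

32.7 rad/sec

Break frequencies occur at each pole and zero magnitude: 1.8 rad/sec, 32.7 rad/sec.
The highest is 32.7 rad/sec.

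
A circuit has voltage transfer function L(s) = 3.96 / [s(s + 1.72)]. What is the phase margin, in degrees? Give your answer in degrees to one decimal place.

46.1°

Gain crossover: |L(jω)| = 1 at ω ≈ 1.66 rad/sec.
∠L(j1.66) = −90° − arctan(1.66/1.72) ≈ -133.94°
PM = 180° + (-133.94°) = 46.06°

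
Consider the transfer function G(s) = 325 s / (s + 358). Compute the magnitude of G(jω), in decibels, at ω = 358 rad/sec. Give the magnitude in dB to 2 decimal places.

47.23 dB

|j358| = 358
|j358 + 358| = √(358² + 358²) = 506.3
|G(j358)| = 325 × 358 / 506.3 = 229.81
20 log₁₀(229.81) = 47.227 dB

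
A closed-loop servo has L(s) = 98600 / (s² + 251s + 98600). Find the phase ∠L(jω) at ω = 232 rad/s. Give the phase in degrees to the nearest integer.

∠[(j232)² + 251(j232) + 98600] = ∠[44776 + j58232] = 52.44°
∠L(j232) = −52.44° = -52.44°

-52 deg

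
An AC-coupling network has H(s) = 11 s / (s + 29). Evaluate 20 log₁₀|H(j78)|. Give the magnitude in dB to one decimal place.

|j78| = 78
|j78 + 29| = √(78² + 29²) = 83.22
|H(j78)| = 11 × 78 / 83.22 = 10.31
20 log₁₀(10.31) = 20.27 dB

20.3 dB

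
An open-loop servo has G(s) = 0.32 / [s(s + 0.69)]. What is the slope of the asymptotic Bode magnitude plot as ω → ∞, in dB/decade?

With 0 zeros and 2 poles, the high-frequency asymptotic slope is 20 × (0 − 2) = -40 dB/decade.

-40 dB/decade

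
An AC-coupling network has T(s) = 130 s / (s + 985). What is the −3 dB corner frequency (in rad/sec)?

For a single-pole high-pass, the −3 dB point is at the pole: ω = 985 rad/sec.

985 rad/sec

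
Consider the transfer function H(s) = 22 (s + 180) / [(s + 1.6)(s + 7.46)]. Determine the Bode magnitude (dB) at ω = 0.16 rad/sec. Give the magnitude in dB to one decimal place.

|j0.16 + 180| = √(0.16² + 180²) = 180
|j0.16 + 1.6| = √(0.16² + 1.6²) = 1.608
|j0.16 + 7.46| = √(0.16² + 7.46²) = 7.462
|H(j0.16)| = 22 × 180 / (1.608 × 7.462) = 330.05
20 log₁₀(330.05) = 50.37 dB

50.4 dB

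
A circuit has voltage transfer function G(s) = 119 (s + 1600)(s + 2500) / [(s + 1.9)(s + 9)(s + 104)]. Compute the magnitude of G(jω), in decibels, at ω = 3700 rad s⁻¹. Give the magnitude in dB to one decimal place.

|j3700 + 1600| = √(3700² + 1600²) = 4031
|j3700 + 2500| = √(3700² + 2500²) = 4465
|j3700 + 1.9| = √(3700² + 1.9²) = 3700
|j3700 + 9| = √(3700² + 9²) = 3700
|j3700 + 104| = √(3700² + 104²) = 3701
|G(j3700)| = 119 × 4031 × 4465 / (3700 × 3700 × 3701) = 0.042273
20 log₁₀(0.042273) = -27.48 dB

-27.5 dB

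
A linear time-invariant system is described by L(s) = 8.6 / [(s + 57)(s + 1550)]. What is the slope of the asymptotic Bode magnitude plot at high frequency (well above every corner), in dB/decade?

With 0 zeros and 2 poles, the high-frequency asymptotic slope is 20 × (0 − 2) = -40 dB/decade.

-40 dB/decade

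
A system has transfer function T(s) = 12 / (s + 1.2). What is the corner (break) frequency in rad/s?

1.2 rad/s

The single real pole at s = −1.2 gives a corner at ω = 1.2 rad/s.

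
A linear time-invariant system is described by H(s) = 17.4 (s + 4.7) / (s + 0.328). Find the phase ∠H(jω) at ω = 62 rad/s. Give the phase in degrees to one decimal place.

∠(j62 + 4.7) = arctan(62/4.7) = 85.66°
∠(j62 + 0.328) = arctan(62/0.328) = 89.70°
∠H(j62) = 85.66° − 89.70° = -4.03°

-4.0°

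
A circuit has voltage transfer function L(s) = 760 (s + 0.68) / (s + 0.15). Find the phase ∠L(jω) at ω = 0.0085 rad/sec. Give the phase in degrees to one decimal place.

-2.5 deg

∠(j0.0085 + 0.68) = arctan(0.0085/0.68) = 0.72°
∠(j0.0085 + 0.15) = arctan(0.0085/0.15) = 3.24°
∠L(j0.0085) = 0.72° − 3.24° = -2.53°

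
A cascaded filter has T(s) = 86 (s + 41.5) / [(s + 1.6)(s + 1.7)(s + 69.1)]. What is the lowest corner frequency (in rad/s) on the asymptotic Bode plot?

Break frequencies occur at each pole and zero magnitude: 1.6 rad/s, 1.7 rad/s, 41.5 rad/s, 69.1 rad/s.
The lowest is 1.6 rad/s.

1.6 rad/s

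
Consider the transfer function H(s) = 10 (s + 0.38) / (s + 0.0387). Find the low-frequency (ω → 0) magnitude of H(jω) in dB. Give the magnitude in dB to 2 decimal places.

H(0) = 10 × 0.38 / 0.0387 = 98.191
20 log₁₀(98.191) = 39.841 dB

39.84 dB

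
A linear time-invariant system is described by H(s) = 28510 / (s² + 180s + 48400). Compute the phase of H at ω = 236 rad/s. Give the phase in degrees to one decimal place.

∠[(j236)² + 180(j236) + 48400] = ∠[-7296 + j42480] = 99.75°
∠H(j236) = −99.75° = -99.75°

-99.7°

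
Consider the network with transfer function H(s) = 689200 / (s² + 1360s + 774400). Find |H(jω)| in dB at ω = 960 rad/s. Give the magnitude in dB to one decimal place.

-5.6 dB

|(j960)² + 1360(j960) + 774400| = |-1.472e+05 + j1.3056e+06| = 1.314e+06
|H(j960)| = 689200 / 1.314e+06 = 0.52456
20 log₁₀(0.52456) = -5.60 dB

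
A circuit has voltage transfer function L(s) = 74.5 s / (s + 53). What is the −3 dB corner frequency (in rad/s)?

For a single-pole high-pass, the −3 dB point is at the pole: ω = 53 rad/s.

53 rad/s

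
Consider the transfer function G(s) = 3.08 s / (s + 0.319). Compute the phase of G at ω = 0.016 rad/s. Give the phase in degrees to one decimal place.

87.1°

∠(j0.016) = 90.00°
∠(j0.016 + 0.319) = arctan(0.016/0.319) = 2.87°
∠G(j0.016) = 90.00° − 2.87° = 87.13°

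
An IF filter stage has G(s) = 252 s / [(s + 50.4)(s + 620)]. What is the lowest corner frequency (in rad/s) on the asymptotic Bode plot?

50.4 rad/s

Break frequencies occur at each pole and zero magnitude: 50.4 rad/s, 620 rad/s.
The lowest is 50.4 rad/s.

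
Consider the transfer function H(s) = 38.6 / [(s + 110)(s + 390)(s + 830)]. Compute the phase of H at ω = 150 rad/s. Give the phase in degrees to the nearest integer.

-85°

∠(j150 + 110) = arctan(150/110) = 53.75°
∠(j150 + 390) = arctan(150/390) = 21.04°
∠(j150 + 830) = arctan(150/830) = 10.24°
∠H(j150) = − (53.75° + 21.04° + 10.24°) = -85.03°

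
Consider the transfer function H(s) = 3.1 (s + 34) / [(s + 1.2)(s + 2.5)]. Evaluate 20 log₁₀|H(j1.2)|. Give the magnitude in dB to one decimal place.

27.0 dB

|j1.2 + 34| = √(1.2² + 34²) = 34.02
|j1.2 + 1.2| = √(1.2² + 1.2²) = 1.697
|j1.2 + 2.5| = √(1.2² + 2.5²) = 2.773
|H(j1.2)| = 3.1 × 34.02 / (1.697 × 2.773) = 22.41
20 log₁₀(22.41) = 27.01 dB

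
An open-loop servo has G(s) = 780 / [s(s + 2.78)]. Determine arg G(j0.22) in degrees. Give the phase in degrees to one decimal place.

-94.5°

∠(j0.22 + 2.78) = arctan(0.22/2.78) = 4.52°
∠(j0.22) = 90.00°
∠G(j0.22) = − (4.52° + 90.00°) = -94.52°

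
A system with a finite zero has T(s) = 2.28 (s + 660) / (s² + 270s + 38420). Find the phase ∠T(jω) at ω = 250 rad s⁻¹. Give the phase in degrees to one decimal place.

∠(j250 + 660) = arctan(250/660) = 20.75°
∠[(j250)² + 270(j250) + 38420] = ∠[-24080 + j67500] = 109.63°
∠T(j250) = 20.75° − 109.63° = -88.89°

-88.9 deg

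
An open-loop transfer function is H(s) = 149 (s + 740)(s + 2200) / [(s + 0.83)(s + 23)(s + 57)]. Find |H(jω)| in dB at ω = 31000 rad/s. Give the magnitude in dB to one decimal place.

|j31000 + 740| = √(31000² + 740²) = 3.101e+04
|j31000 + 2200| = √(31000² + 2200²) = 3.108e+04
|j31000 + 0.83| = √(31000² + 0.83²) = 3.1e+04
|j31000 + 23| = √(31000² + 23²) = 3.1e+04
|j31000 + 57| = √(31000² + 57²) = 3.1e+04
|H(j31000)| = 149 × 3.101e+04 × 3.108e+04 / (3.1e+04 × 3.1e+04 × 3.1e+04) = 0.0048199
20 log₁₀(0.0048199) = -46.34 dB

-46.3 dB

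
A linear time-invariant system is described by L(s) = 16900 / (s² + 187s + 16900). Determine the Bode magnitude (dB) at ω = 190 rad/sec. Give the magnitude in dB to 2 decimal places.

-7.57 dB

|(j190)² + 187(j190) + 16900| = |-19200 + j35530| = 4.039e+04
|L(j190)| = 16900 / 4.039e+04 = 0.41846
20 log₁₀(0.41846) = -7.567 dB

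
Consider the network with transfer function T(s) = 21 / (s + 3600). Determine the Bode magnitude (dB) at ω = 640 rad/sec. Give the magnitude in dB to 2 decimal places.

|j640 + 3600| = √(640² + 3600²) = 3656
|T(j640)| = 21 / 3656 = 0.0057433
20 log₁₀(0.0057433) = -44.817 dB

-44.82 dB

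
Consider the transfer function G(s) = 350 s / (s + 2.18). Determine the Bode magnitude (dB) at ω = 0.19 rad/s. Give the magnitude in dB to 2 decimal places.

29.65 dB

|j0.19| = 0.19
|j0.19 + 2.18| = √(0.19² + 2.18²) = 2.188
|G(j0.19)| = 350 × 0.19 / 2.188 = 30.389
20 log₁₀(30.389) = 29.654 dB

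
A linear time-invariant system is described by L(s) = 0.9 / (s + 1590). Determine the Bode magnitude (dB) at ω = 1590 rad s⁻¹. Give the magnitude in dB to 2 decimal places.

-67.95 dB

|j1590 + 1590| = √(1590² + 1590²) = 2249
|L(j1590)| = 0.9 / 2249 = 0.00040025
20 log₁₀(0.00040025) = -67.953 dB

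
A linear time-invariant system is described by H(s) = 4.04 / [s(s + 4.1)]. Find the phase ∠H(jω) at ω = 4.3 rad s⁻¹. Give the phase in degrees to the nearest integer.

-136 deg

∠(j4.3 + 4.1) = arctan(4.3/4.1) = 46.36°
∠(j4.3) = 90.00°
∠H(j4.3) = − (46.36° + 90.00°) = -136.36°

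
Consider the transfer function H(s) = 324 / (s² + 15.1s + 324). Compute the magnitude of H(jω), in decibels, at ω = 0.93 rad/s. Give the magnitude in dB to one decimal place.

0.0 dB

|(j0.93)² + 15.1(j0.93) + 324| = |323.14 + j14.043| = 323.4
|H(j0.93)| = 324 / 323.4 = 1.0017
20 log₁₀(1.0017) = 0.02 dB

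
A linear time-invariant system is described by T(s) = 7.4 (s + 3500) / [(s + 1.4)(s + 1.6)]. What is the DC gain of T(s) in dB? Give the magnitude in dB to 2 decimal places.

T(0) = 7.4 × 3500 / (1.4 × 1.6) = 11563
20 log₁₀(11563) = 81.261 dB

81.26 dB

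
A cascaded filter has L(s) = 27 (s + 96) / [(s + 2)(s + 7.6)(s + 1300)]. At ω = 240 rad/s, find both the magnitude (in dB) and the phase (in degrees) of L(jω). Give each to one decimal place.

|L| = -80.8 dB, ∠L = -120.0°

|j240 + 96| = √(240² + 96²) = 258.5
|j240 + 2| = √(240² + 2²) = 240
|j240 + 7.6| = √(240² + 7.6²) = 240.1
|j240 + 1300| = √(240² + 1300²) = 1322
|L(j240)| = 27 × 258.5 / (240 × 240.1 × 1322) = 9.1607e-05
20 log₁₀(9.1607e-05) = -80.76 dB
∠(j240 + 96) = arctan(240/96) = 68.20°
∠(j240 + 2) = arctan(240/2) = 89.52°
∠(j240 + 7.6) = arctan(240/7.6) = 88.19°
∠(j240 + 1300) = arctan(240/1300) = 10.46°
∠L(j240) = 68.20° − (89.52° + 88.19° + 10.46°) = -119.97°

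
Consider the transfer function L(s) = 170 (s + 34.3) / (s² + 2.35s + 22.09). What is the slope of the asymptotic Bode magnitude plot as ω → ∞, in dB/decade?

With 1 zero and 2 poles, the high-frequency asymptotic slope is 20 × (1 − 2) = -20 dB/decade.

-20 dB/decade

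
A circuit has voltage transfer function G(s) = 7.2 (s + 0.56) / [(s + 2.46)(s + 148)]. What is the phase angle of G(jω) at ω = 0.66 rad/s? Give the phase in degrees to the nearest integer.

∠(j0.66 + 0.56) = arctan(0.66/0.56) = 49.69°
∠(j0.66 + 2.46) = arctan(0.66/2.46) = 15.02°
∠(j0.66 + 148) = arctan(0.66/148) = 0.26°
∠G(j0.66) = 49.69° − (15.02° + 0.26°) = 34.41°

34°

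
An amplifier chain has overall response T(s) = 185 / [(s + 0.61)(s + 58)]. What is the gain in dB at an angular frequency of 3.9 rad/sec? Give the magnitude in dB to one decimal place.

|j3.9 + 0.61| = √(3.9² + 0.61²) = 3.947
|j3.9 + 58| = √(3.9² + 58²) = 58.13
|T(j3.9)| = 185 / (3.947 × 58.13) = 0.80622
20 log₁₀(0.80622) = -1.87 dB

-1.9 dB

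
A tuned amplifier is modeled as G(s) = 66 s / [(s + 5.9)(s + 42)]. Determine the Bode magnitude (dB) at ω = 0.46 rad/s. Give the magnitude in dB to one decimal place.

-18.3 dB

|j0.46| = 0.46
|j0.46 + 5.9| = √(0.46² + 5.9²) = 5.918
|j0.46 + 42| = √(0.46² + 42²) = 42
|G(j0.46)| = 66 × 0.46 / (5.918 × 42) = 0.12214
20 log₁₀(0.12214) = -18.26 dB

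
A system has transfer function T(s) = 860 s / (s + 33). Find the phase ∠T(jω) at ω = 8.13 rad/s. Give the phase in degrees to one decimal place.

∠(j8.13) = 90.00°
∠(j8.13 + 33) = arctan(8.13/33) = 13.84°
∠T(j8.13) = 90.00° − 13.84° = 76.16°

76.2°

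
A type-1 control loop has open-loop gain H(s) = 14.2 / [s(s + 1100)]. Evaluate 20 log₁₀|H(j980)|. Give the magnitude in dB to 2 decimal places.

-100.14 dB

|j980 + 1100| = √(980² + 1100²) = 1473
|j980| = 980
|H(j980)| = 14.2 / (1473 × 980) = 9.8354e-06
20 log₁₀(9.8354e-06) = -100.144 dB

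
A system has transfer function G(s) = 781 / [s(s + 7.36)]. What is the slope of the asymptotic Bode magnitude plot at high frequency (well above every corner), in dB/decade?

With 0 zeros and 2 poles, the high-frequency asymptotic slope is 20 × (0 − 2) = -40 dB/decade.

-40 dB/decade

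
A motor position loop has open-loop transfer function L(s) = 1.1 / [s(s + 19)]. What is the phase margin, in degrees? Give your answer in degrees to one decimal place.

Gain crossover: |L(jω)| = 1 at ω ≈ 0.0579 rad/s.
∠L(j0.0579) = −90° − arctan(0.0579/19) ≈ -90.17°
PM = 180° + (-90.17°) = 89.83°

89.8°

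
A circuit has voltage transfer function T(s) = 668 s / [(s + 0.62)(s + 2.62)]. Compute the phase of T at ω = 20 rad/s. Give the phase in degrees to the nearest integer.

-81 deg

∠(j20) = 90.00°
∠(j20 + 0.62) = arctan(20/0.62) = 88.22°
∠(j20 + 2.62) = arctan(20/2.62) = 82.54°
∠T(j20) = 90.00° − (88.22° + 82.54°) = -80.76°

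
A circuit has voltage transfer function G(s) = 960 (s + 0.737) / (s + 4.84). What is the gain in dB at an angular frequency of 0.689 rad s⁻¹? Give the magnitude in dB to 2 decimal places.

|j0.689 + 0.737| = √(0.689² + 0.737²) = 1.009
|j0.689 + 4.84| = √(0.689² + 4.84²) = 4.889
|G(j0.689)| = 960 × 1.009 / 4.889 = 198.12
20 log₁₀(198.12) = 45.938 dB

45.94 dB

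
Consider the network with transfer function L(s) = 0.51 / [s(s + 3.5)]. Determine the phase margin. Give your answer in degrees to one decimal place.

Gain crossover: |L(jω)| = 1 at ω ≈ 0.146 rad s⁻¹.
∠L(j0.146) = −90° − arctan(0.146/3.5) ≈ -92.38°
PM = 180° + (-92.38°) = 87.62°

87.6 deg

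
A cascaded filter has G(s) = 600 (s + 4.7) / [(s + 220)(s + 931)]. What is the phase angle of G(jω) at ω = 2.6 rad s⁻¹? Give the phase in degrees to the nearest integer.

28°

∠(j2.6 + 4.7) = arctan(2.6/4.7) = 28.95°
∠(j2.6 + 220) = arctan(2.6/220) = 0.68°
∠(j2.6 + 931) = arctan(2.6/931) = 0.16°
∠G(j2.6) = 28.95° − (0.68° + 0.16°) = 28.11°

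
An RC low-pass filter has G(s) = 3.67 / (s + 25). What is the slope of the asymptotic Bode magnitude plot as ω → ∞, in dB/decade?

With 0 zeros and 1 pole, the high-frequency asymptotic slope is 20 × (0 − 1) = -20 dB/decade.

-20 dB/decade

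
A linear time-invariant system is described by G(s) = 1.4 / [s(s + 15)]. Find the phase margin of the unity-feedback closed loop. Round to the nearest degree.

Gain crossover: |G(jω)| = 1 at ω ≈ 0.0933 rad/s.
∠G(j0.0933) = −90° − arctan(0.0933/15) ≈ -90.36°
PM = 180° + (-90.36°) = 89.64°

90°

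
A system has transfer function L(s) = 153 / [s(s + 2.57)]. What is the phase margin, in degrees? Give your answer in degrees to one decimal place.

Gain crossover: |L(jω)| = 1 at ω ≈ 12.2 rad s⁻¹.
∠L(j12.2) = −90° − arctan(12.2/2.57) ≈ -168.14°
PM = 180° + (-168.14°) = 11.86°

11.9°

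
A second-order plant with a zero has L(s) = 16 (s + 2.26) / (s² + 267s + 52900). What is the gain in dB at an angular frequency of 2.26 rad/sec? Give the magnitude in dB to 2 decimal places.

-60.29 dB

|j2.26 + 2.26| = √(2.26² + 2.26²) = 3.196
|(j2.26)² + 267(j2.26) + 52900| = |52895 + j603.42| = 5.29e+04
|L(j2.26)| = 16 × 3.196 / 5.29e+04 = 0.00096672
20 log₁₀(0.00096672) = -60.294 dB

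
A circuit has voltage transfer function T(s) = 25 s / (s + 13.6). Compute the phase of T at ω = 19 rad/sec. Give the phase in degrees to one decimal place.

35.6°

∠(j19) = 90.00°
∠(j19 + 13.6) = arctan(19/13.6) = 54.41°
∠T(j19) = 90.00° − 54.41° = 35.59°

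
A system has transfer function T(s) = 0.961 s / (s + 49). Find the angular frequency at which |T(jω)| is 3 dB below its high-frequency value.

For a single-pole high-pass, the −3 dB point is at the pole: ω = 49 rad/s.

49 rad/s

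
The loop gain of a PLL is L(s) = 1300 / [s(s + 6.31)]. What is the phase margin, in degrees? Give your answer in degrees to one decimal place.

Gain crossover: |L(jω)| = 1 at ω ≈ 35.8 rad s⁻¹.
∠L(j35.8) = −90° − arctan(35.8/6.31) ≈ -170.00°
PM = 180° + (-170.00°) = 10.00°

10.0°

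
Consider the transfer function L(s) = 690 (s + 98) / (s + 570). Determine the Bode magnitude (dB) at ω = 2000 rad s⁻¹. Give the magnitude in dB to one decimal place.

56.4 dB

|j2000 + 98| = √(2000² + 98²) = 2002
|j2000 + 570| = √(2000² + 570²) = 2080
|L(j2000)| = 690 × 2002 / 2080 = 664.37
20 log₁₀(664.37) = 56.45 dB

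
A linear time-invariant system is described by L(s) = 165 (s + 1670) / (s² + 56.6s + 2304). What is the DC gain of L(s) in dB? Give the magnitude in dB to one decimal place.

41.6 dB

L(0) = 165 × 1670 / 2304 = 119.6
20 log₁₀(119.6) = 41.55 dB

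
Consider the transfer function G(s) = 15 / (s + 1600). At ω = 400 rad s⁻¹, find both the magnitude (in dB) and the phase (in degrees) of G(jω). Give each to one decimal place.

|G| = -40.8 dB, ∠G = -14.0°

|j400 + 1600| = √(400² + 1600²) = 1649
|G(j400)| = 15 / 1649 = 0.0090951
20 log₁₀(0.0090951) = -40.82 dB
∠(j400 + 1600) = arctan(400/1600) = 14.04°
∠G(j400) = −14.04° = -14.04°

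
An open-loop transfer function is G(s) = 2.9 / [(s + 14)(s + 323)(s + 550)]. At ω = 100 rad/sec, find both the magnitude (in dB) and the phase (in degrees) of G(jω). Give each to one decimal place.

|G| = -136.4 dB, ∠G = -109.5°

|j100 + 14| = √(100² + 14²) = 101
|j100 + 323| = √(100² + 323²) = 338.1
|j100 + 550| = √(100² + 550²) = 559
|G(j100)| = 2.9 / (101 × 338.1 × 559) = 1.5194e-07
20 log₁₀(1.5194e-07) = -136.37 dB
∠(j100 + 14) = arctan(100/14) = 82.03°
∠(j100 + 323) = arctan(100/323) = 17.20°
∠(j100 + 550) = arctan(100/550) = 10.30°
∠G(j100) = − (82.03° + 17.20° + 10.30°) = -109.54°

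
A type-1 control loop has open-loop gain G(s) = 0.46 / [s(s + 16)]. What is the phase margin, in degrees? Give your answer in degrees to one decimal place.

89.9 deg

Gain crossover: |G(jω)| = 1 at ω ≈ 0.0287 rad s⁻¹.
∠G(j0.0287) = −90° − arctan(0.0287/16) ≈ -90.10°
PM = 180° + (-90.10°) = 89.90°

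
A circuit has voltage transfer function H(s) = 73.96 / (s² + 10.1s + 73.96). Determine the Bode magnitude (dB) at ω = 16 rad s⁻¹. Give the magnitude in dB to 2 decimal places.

-10.35 dB

|(j16)² + 10.1(j16) + 73.96| = |-182.04 + j161.6| = 243.4
|H(j16)| = 73.96 / 243.4 = 0.30384
20 log₁₀(0.30384) = -10.347 dB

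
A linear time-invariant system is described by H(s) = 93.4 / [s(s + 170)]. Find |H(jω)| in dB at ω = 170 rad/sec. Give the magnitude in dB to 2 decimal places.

|j170 + 170| = √(170² + 170²) = 240.4
|j170| = 170
|H(j170)| = 93.4 / (240.4 × 170) = 0.0022853
20 log₁₀(0.0022853) = -52.821 dB

-52.82 dB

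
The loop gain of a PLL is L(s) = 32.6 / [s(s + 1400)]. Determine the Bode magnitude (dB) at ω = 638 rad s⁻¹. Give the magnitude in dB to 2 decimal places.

|j638 + 1400| = √(638² + 1400²) = 1539
|j638| = 638
|L(j638)| = 32.6 / (1539 × 638) = 3.3212e-05
20 log₁₀(3.3212e-05) = -89.574 dB

-89.57 dB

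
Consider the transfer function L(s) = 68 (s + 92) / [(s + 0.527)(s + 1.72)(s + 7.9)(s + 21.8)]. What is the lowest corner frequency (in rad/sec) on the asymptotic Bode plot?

0.527 rad/sec

Break frequencies occur at each pole and zero magnitude: 0.527 rad/sec, 1.72 rad/sec, 7.9 rad/sec, 21.8 rad/sec, 92 rad/sec.
The lowest is 0.527 rad/sec.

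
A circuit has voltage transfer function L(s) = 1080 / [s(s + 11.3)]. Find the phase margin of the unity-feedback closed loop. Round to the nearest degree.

Gain crossover: |L(jω)| = 1 at ω ≈ 31.9 rad/s.
∠L(j31.9) = −90° − arctan(31.9/11.3) ≈ -160.50°
PM = 180° + (-160.50°) = 19.50°

20 deg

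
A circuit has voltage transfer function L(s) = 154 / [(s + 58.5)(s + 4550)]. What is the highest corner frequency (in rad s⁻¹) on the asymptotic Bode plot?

Break frequencies occur at each pole and zero magnitude: 58.5 rad s⁻¹, 4550 rad s⁻¹.
The highest is 4550 rad s⁻¹.

4550 rad s⁻¹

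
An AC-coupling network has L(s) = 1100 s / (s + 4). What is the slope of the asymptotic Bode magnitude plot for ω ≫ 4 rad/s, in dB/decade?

0 dB/decade

With 1 zero and 1 pole, the high-frequency asymptotic slope is 20 × (1 − 1) = 0 dB/decade.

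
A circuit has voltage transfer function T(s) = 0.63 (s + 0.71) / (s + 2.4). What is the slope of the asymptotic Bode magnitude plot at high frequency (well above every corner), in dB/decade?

With 1 zero and 1 pole, the high-frequency asymptotic slope is 20 × (1 − 1) = 0 dB/decade.

0 dB/decade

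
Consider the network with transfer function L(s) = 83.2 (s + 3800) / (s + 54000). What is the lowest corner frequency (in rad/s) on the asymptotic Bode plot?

3800 rad/s

Break frequencies occur at each pole and zero magnitude: 3800 rad/s, 54000 rad/s.
The lowest is 3800 rad/s.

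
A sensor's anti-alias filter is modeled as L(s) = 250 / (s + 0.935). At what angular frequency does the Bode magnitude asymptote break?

The single real pole at s = −0.935 gives a corner at ω = 0.935 rad s⁻¹.

0.935 rad s⁻¹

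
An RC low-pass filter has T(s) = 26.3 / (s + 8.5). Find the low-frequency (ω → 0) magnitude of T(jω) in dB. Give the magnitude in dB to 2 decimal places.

T(0) = 26.3 / 8.5 = 3.0941
20 log₁₀(3.0941) = 9.811 dB

9.81 dB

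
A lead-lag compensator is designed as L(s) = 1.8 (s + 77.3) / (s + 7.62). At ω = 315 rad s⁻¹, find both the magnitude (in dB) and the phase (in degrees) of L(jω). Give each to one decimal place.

|L| = 5.4 dB, ∠L = -12.4 deg

|j315 + 77.3| = √(315² + 77.3²) = 324.3
|j315 + 7.62| = √(315² + 7.62²) = 315.1
|L(j315)| = 1.8 × 324.3 / 315.1 = 1.8529
20 log₁₀(1.8529) = 5.36 dB
∠(j315 + 77.3) = arctan(315/77.3) = 76.21°
∠(j315 + 7.62) = arctan(315/7.62) = 88.61°
∠L(j315) = 76.21° − 88.61° = -12.40°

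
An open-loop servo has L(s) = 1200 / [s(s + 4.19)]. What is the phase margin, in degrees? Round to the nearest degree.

Gain crossover: |L(jω)| = 1 at ω ≈ 34.5 rad/s.
∠L(j34.5) = −90° − arctan(34.5/4.19) ≈ -173.08°
PM = 180° + (-173.08°) = 6.92°

7°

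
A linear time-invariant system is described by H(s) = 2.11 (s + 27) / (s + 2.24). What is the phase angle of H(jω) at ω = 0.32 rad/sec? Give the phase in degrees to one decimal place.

∠(j0.32 + 27) = arctan(0.32/27) = 0.68°
∠(j0.32 + 2.24) = arctan(0.32/2.24) = 8.13°
∠H(j0.32) = 0.68° − 8.13° = -7.45°

-7.5°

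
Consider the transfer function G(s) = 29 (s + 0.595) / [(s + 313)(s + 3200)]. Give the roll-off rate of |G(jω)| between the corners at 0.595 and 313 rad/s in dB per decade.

In this band the factors already past their corner are: zero at 0.595; net slope = 20 dB/decade.

20 dB/decade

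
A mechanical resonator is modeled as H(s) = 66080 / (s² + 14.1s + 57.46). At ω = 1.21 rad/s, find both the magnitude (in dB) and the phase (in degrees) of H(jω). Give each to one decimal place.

|H| = 61.1 dB, ∠H = -16.9°

|(j1.21)² + 14.1(j1.21) + 57.46| = |55.996 + j17.061| = 58.54
|H(j1.21)| = 66080 / 58.54 = 1128.9
20 log₁₀(1128.9) = 61.05 dB
∠[(j1.21)² + 14.1(j1.21) + 57.46] = ∠[55.996 + j17.061] = 16.95°
∠H(j1.21) = −16.95° = -16.95°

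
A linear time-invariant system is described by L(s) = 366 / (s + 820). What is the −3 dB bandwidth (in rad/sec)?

820 rad/sec

For a single-pole low-pass, the −3 dB point is at the pole: ω = 820 rad/sec.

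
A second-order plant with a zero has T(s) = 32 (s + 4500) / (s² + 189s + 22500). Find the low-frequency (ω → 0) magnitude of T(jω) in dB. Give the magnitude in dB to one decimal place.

T(0) = 32 × 4500 / 22500 = 6.4
20 log₁₀(6.4) = 16.12 dB

16.1 dB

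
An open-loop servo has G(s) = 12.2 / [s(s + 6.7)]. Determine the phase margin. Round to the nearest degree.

Gain crossover: |G(jω)| = 1 at ω ≈ 1.76 rad/s.
∠G(j1.76) = −90° − arctan(1.76/6.7) ≈ -104.73°
PM = 180° + (-104.73°) = 75.27°

75°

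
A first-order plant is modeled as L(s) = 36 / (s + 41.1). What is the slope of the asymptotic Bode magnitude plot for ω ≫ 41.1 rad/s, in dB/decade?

With 0 zeros and 1 pole, the high-frequency asymptotic slope is 20 × (0 − 1) = -20 dB/decade.

-20 dB/decade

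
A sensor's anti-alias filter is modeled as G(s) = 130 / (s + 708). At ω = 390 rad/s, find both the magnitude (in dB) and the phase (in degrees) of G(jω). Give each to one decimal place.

|G| = -15.9 dB, ∠G = -28.8°

|j390 + 708| = √(390² + 708²) = 808.3
|G(j390)| = 130 / 808.3 = 0.16083
20 log₁₀(0.16083) = -15.87 dB
∠(j390 + 708) = arctan(390/708) = 28.85°
∠G(j390) = −28.85° = -28.85°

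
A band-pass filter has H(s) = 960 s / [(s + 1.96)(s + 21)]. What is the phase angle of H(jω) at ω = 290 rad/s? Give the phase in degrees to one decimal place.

-85.5°

∠(j290) = 90.00°
∠(j290 + 1.96) = arctan(290/1.96) = 89.61°
∠(j290 + 21) = arctan(290/21) = 85.86°
∠H(j290) = 90.00° − (89.61° + 85.86°) = -85.47°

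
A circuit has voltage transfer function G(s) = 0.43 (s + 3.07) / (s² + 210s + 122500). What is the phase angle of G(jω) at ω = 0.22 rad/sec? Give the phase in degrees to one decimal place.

∠(j0.22 + 3.07) = arctan(0.22/3.07) = 4.10°
∠[(j0.22)² + 210(j0.22) + 122500] = ∠[1.225e+05 + j46.2] = 0.02°
∠G(j0.22) = 4.10° − 0.02° = 4.08°

4.1°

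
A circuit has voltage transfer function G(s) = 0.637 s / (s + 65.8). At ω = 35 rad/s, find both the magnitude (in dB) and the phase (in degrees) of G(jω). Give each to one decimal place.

|G| = -10.5 dB, ∠G = 62.0°

|j35| = 35
|j35 + 65.8| = √(35² + 65.8²) = 74.53
|G(j35)| = 0.637 × 35 / 74.53 = 0.29914
20 log₁₀(0.29914) = -10.48 dB
∠(j35) = 90.00°
∠(j35 + 65.8) = arctan(35/65.8) = 28.01°
∠G(j35) = 90.00° − 28.01° = 61.99°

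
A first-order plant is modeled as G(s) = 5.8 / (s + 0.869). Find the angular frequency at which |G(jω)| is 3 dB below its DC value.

For a single-pole low-pass, the −3 dB point is at the pole: ω = 0.869 rad s⁻¹.

0.869 rad s⁻¹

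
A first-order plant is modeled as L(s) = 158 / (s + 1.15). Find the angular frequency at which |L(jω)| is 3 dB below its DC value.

For a single-pole low-pass, the −3 dB point is at the pole: ω = 1.15 rad/sec.

1.15 rad/sec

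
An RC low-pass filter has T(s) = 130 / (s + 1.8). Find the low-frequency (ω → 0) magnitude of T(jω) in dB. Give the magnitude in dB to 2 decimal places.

T(0) = 130 / 1.8 = 72.222
20 log₁₀(72.222) = 37.173 dB

37.17 dB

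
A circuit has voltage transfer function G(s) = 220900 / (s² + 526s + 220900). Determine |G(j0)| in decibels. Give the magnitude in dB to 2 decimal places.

G(0) = 220900 / 220900 = 1
20 log₁₀(1) = 0.000 dB

0.00 dB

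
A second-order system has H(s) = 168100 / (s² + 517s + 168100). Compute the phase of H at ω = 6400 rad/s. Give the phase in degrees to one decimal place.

∠[(j6400)² + 517(j6400) + 168100] = ∠[-4.0792e+07 + j3.3088e+06] = 175.36°
∠H(j6400) = −175.36° = -175.36°

-175.4 deg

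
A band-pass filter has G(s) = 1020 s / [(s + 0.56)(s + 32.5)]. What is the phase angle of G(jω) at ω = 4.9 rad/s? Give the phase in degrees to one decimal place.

-2.1 deg

∠(j4.9) = 90.00°
∠(j4.9 + 0.56) = arctan(4.9/0.56) = 83.48°
∠(j4.9 + 32.5) = arctan(4.9/32.5) = 8.57°
∠G(j4.9) = 90.00° − (83.48° + 8.57°) = -2.05°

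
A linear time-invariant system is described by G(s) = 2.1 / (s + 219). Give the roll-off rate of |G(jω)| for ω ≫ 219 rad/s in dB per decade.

-20 dB/decade

With 0 zeros and 1 pole, the high-frequency asymptotic slope is 20 × (0 − 1) = -20 dB/decade.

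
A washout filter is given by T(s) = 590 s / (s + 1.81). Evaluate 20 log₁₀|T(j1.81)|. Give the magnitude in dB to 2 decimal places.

52.41 dB

|j1.81| = 1.81
|j1.81 + 1.81| = √(1.81² + 1.81²) = 2.56
|T(j1.81)| = 590 × 1.81 / 2.56 = 417.19
20 log₁₀(417.19) = 52.407 dB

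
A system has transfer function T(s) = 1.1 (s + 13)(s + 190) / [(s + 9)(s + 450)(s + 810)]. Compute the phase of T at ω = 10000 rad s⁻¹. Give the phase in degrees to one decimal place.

∠(j10000 + 13) = arctan(10000/13) = 89.93°
∠(j10000 + 190) = arctan(10000/190) = 88.91°
∠(j10000 + 9) = arctan(10000/9) = 89.95°
∠(j10000 + 450) = arctan(10000/450) = 87.42°
∠(j10000 + 810) = arctan(10000/810) = 85.37°
∠T(j10000) = 89.93° + 88.91° − (89.95° + 87.42° + 85.37°) = -83.90°

-83.9°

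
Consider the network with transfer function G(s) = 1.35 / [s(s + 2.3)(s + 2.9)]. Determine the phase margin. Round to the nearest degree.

81°

Gain crossover: |G(jω)| = 1 at ω ≈ 0.201 rad s⁻¹.
∠G(j0.201) = −90° − arctan(0.201/2.3) − arctan(0.201/2.9) ≈ -98.97°
PM = 180° + (-98.97°) = 81.03°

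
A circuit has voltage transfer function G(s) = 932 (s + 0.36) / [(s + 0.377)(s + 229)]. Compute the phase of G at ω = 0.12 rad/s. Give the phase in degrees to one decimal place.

∠(j0.12 + 0.36) = arctan(0.12/0.36) = 18.43°
∠(j0.12 + 0.377) = arctan(0.12/0.377) = 17.66°
∠(j0.12 + 229) = arctan(0.12/229) = 0.03°
∠G(j0.12) = 18.43° − (17.66° + 0.03°) = 0.75°

0.7 deg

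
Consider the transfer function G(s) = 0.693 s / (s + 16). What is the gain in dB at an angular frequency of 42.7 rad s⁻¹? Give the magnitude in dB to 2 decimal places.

-3.76 dB

|j42.7| = 42.7
|j42.7 + 16| = √(42.7² + 16²) = 45.6
|G(j42.7)| = 0.693 × 42.7 / 45.6 = 0.64894
20 log₁₀(0.64894) = -3.756 dB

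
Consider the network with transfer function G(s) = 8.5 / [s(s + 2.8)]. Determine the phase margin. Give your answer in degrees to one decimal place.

Gain crossover: |G(jω)| = 1 at ω ≈ 2.33 rad/sec.
∠G(j2.33) = −90° − arctan(2.33/2.8) ≈ -129.80°
PM = 180° + (-129.80°) = 50.20°

50.2°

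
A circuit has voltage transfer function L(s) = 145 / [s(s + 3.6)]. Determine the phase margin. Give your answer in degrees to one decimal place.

Gain crossover: |L(jω)| = 1 at ω ≈ 11.8 rad s⁻¹.
∠L(j11.8) = −90° − arctan(11.8/3.6) ≈ -163.00°
PM = 180° + (-163.00°) = 17.00°

17.0°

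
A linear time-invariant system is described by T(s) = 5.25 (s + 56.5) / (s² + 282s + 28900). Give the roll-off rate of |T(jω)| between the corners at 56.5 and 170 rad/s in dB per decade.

20 dB/decade

In this band the factors already past their corner are: zero at 56.5; net slope = 20 dB/decade.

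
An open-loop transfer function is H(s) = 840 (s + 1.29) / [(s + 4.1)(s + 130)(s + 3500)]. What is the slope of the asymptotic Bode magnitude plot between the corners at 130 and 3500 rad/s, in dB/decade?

In this band the factors already past their corner are: zero at 1.29, pole at 4.1, pole at 130; net slope = -20 dB/decade.

-20 dB/decade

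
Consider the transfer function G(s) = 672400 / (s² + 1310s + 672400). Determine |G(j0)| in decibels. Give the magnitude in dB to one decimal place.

0.0 dB

G(0) = 672400 / 672400 = 1
20 log₁₀(1) = 0.00 dB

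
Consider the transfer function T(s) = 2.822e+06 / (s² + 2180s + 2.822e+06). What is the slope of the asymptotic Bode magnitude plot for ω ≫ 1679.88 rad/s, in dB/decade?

-40 dB/decade

With 0 zeros and 2 poles, the high-frequency asymptotic slope is 20 × (0 − 2) = -40 dB/decade.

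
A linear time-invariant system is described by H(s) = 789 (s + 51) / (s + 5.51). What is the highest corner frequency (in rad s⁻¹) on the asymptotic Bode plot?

51 rad s⁻¹

Break frequencies occur at each pole and zero magnitude: 5.51 rad s⁻¹, 51 rad s⁻¹.
The highest is 51 rad s⁻¹.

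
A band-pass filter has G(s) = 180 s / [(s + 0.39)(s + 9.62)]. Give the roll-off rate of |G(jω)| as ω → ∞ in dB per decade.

-20 dB/decade

With 1 zero and 2 poles, the high-frequency asymptotic slope is 20 × (1 − 2) = -20 dB/decade.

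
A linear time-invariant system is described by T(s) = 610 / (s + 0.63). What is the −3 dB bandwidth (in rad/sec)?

For a single-pole low-pass, the −3 dB point is at the pole: ω = 0.63 rad/sec.

0.63 rad/sec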